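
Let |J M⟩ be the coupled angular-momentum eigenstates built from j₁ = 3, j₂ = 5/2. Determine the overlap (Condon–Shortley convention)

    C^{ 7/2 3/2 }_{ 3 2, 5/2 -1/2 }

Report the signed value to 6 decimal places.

+0.308607  (= +√(2/21))

√[8·2!4!3!/10! · 5!1!2!3!5!2!] = √(1536/7)
  +(−1)^0/∏(0,2,1,2,3,1)! = 1/24  (running 1/24)
  +(−1)^1/∏(1,1,0,1,4,2)! = -1/48  (running 1/48)
⟨..|..⟩ = √(1536/7)·(1/48) = +0.308607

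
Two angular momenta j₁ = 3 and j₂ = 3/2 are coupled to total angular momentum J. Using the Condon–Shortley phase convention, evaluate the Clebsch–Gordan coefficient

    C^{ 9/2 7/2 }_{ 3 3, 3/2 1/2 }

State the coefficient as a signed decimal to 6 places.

+0.577350  (= +√(1/3))

triangle: 0!×6!×3!/10! = 4320/3628800
(j±m)!: 6!×0!×2!×1!×8!×1! = 58060800
prefactor² = (2J+1)×Δ×N² = 691200
  k=0: +1/(0!×0!×0!×2!×6!×1!) = 1/1440
Σ = 1/1440  ⇒  CG² = 691200×1/1440² = 1/3
CG = +√(1/3) = +0.577350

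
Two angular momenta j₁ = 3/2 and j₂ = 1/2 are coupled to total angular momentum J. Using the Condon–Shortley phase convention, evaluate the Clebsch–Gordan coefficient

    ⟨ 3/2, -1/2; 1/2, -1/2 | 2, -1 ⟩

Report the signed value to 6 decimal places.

j₁+j₂−J=0  J+j₁−j₂=3  J−j₁+j₂=1  j₁+j₂+J+1=5
(j₁±m₁, j₂±m₂, J±M) = (1,2,0,1,1,3)
P² = 3
sum k=0..0:
  [0] +1/2 = 1/2
S = 1/2
C² = P²·S² = 3/4 ; C = +0.866025

+0.866025  (= +√(3/4))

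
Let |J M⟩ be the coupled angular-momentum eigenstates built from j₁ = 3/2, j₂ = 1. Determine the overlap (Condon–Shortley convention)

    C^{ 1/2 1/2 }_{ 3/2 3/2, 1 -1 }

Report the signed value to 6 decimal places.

+0.707107

√[2·2!1!0!/4! · 3!0!0!2!1!0!] = √(2)
  +(−1)^0/∏(0,2,0,0,1,0)! = 1/2  (running 1/2)
⟨..|..⟩ = √(2)·(1/2) = +0.707107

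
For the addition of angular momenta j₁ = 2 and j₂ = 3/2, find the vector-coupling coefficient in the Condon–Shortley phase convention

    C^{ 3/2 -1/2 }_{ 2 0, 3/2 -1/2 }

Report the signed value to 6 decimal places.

-0.447214

j₁+j₂−J=2  J+j₁−j₂=2  J−j₁+j₂=1  j₁+j₂+J+1=6
(j₁±m₁, j₂±m₂, J±M) = (2,2,1,2,1,2)
P² = 16/45
sum k=0..1:
  [0] +1/4 = 1/4
  [1] −1/1 = -1
S = -3/4
C² = P²·S² = 1/5 ; C = -0.447214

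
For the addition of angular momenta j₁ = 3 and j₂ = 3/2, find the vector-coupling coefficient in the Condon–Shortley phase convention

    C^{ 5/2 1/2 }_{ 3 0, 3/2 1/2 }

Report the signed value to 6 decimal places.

−√(6/35) ≈ -0.414039

√[6·2!4!1!/8! · 3!3!2!1!3!2!] = √(216/35)
  +(−1)^1/∏(1,1,2,1,2,0)! = -1/4  (running -1/4)
  +(−1)^2/∏(2,0,1,0,3,1)! = 1/12  (running -1/6)
⟨..|..⟩ = √(216/35)·(-1/6) = -0.414039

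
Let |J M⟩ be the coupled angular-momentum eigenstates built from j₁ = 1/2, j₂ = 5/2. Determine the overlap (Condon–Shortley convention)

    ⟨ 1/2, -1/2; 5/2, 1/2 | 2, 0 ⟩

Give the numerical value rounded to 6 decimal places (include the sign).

−√(1/2) = -0.707107

triangle: 1!*0!*4!/6! = 24/720
(j±m)!: 0!*1!*3!*2!*2!*2! = 48
prefactor² = (2J+1)*Δ*N² = 8
  k=1: −1/(1!*0!*0!*2!*0!*2!) = -1/4
Σ = -1/4  ⇒  CG² = 8*(-1/4)² = 1/2
CG = −√(1/2) = -0.707107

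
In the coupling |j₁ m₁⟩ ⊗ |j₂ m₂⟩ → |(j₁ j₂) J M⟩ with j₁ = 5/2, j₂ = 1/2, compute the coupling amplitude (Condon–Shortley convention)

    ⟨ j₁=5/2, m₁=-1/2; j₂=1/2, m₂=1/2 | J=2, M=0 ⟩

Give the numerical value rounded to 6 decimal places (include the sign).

-0.707107  (= −√(1/2))

j₁+j₂−J=1  J+j₁−j₂=4  J−j₁+j₂=0  j₁+j₂+J+1=6
(j₁±m₁, j₂±m₂, J±M) = (2,3,1,0,2,2)
P² = 8
sum k=1..1:
  [1] −1/4 = -1/4
S = -1/4
C² = P²·S² = 1/2 ; C = -0.707107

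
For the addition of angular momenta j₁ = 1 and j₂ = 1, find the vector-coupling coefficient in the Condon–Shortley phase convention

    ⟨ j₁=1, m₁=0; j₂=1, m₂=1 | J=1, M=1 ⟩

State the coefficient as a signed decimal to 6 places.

-0.707107

triangle: 1!*1!*1!/4! = 1/24
(j±m)!: 1!*1!*2!*0!*2!*0! = 4
prefactor² = (2J+1)*Δ*N² = 1/2
  k=1: −1/(1!*0!*0!*1!*1!*0!) = -1
Σ = -1  ⇒  CG² = 1/2*(-1)² = 1/2
CG = −√(1/2) = -0.707107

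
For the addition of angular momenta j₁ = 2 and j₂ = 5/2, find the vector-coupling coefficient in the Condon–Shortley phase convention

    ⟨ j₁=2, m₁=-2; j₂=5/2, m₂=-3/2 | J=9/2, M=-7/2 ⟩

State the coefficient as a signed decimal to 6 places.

triangle: 0!×4!×5!/10! = 2880/3628800
(j±m)!: 0!×4!×1!×4!×1!×8! = 23224320
prefactor² = (2J+1)×Δ×N² = 184320
  k=0: +1/(0!×0!×4!×1!×0!×4!) = 1/576
Σ = 1/576  ⇒  CG² = 184320×1/576² = 5/9
CG = +√(5/9) = +0.745356

+0.745356  (= +√(5/9))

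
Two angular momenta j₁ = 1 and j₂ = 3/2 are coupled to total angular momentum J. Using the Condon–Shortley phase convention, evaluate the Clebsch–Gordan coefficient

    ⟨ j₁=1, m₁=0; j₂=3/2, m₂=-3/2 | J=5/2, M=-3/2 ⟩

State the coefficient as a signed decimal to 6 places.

triangle: 0!×2!×3!/6! = 12/720
(j±m)!: 1!×1!×0!×3!×1!×4! = 144
prefactor² = (2J+1)×Δ×N² = 72/5
  k=0: +1/(0!×0!×1!×0!×1!×3!) = 1/6
Σ = 1/6  ⇒  CG² = 72/5×1/6² = 2/5
CG = +√(2/5) = +0.632456

+0.632456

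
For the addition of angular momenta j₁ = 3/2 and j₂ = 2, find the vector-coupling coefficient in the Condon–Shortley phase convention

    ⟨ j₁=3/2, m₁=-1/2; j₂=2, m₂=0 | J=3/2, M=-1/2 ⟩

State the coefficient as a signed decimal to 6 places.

√[4·2!1!2!/6! · 1!2!2!2!1!2!] = √(16/45)
  +(−1)^1/∏(1,1,1,1,0,1)! = -1  (running -1)
  +(−1)^2/∏(2,0,0,0,1,2)! = 1/4  (running -3/4)
⟨..|..⟩ = √(16/45)·(-3/4) = -0.447214

−√(1/5) = -0.447214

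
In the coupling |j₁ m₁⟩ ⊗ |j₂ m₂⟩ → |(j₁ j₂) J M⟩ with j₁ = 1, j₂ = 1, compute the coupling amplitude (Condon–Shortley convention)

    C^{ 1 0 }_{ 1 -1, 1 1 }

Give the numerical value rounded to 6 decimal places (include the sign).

−√(1/2) ≈ -0.707107

√[3·1!1!1!/4! · 0!2!2!0!1!1!] = √(1/2)
  +(−1)^1/∏(1,0,1,1,0,0)! = -1  (running -1)
⟨..|..⟩ = √(1/2)·(-1) = -0.707107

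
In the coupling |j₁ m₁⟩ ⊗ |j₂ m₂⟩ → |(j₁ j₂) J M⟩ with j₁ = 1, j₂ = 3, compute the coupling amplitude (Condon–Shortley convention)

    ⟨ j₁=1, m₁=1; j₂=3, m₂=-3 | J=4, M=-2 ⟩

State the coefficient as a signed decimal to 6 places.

√[9·0!2!6!/9! · 2!0!0!6!2!6!] = √(518400/7)
  +(−1)^0/∏(0,0,0,0,2,6)! = 1/1440  (running 1/1440)
⟨..|..⟩ = √(518400/7)·(1/1440) = +0.188982

+0.188982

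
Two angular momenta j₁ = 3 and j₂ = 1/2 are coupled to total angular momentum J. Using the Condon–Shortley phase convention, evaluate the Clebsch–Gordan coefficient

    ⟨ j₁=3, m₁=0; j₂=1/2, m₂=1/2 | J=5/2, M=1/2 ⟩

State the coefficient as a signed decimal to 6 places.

-0.654654

√[6·1!5!0!/7! · 3!3!1!0!3!2!] = √(432/7)
  +(−1)^1/∏(1,0,2,0,3,0)! = -1/12  (running -1/12)
⟨..|..⟩ = √(432/7)·(-1/12) = -0.654654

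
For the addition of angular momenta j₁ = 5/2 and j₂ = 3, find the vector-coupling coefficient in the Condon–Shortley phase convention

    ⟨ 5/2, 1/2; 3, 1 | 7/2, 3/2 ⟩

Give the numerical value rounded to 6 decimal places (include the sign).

-0.487950  (= −√(5/21))

√[8·2!3!4!/10! · 3!2!4!2!5!2!] = √(3072/35)
  +(−1)^0/∏(0,2,2,4,1,0)! = 1/96  (running 1/96)
  +(−1)^1/∏(1,1,1,3,2,1)! = -1/12  (running -7/96)
  +(−1)^2/∏(2,0,0,2,3,2)! = 1/48  (running -5/96)
⟨..|..⟩ = √(3072/35)·(-5/96) = -0.487950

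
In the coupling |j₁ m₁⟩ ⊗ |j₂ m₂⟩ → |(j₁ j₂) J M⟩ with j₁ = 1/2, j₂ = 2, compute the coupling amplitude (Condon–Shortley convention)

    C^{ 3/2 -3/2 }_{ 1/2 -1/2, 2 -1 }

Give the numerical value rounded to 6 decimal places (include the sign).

triangle: 1!·0!·3!/5! = 6/120
(j±m)!: 0!·1!·1!·3!·0!·3! = 36
prefactor² = (2J+1)·Δ·N² = 36/5
  k=1: −1/(1!·0!·0!·0!·0!·3!) = -1/6
Σ = -1/6  ⇒  CG² = 36/5·(-1/6)² = 1/5
CG = −√(1/5) = -0.447214

−√(1/5) = -0.447214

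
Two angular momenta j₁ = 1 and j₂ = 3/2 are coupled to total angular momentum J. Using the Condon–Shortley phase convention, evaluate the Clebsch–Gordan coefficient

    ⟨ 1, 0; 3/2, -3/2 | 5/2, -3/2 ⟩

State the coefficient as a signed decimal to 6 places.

√[6·0!2!3!/6! · 1!1!0!3!1!4!] = √(72/5)
  +(−1)^0/∏(0,0,1,0,1,3)! = 1/6  (running 1/6)
⟨..|..⟩ = √(72/5)·(1/6) = +0.632456

+√(2/5) ≈ +0.632456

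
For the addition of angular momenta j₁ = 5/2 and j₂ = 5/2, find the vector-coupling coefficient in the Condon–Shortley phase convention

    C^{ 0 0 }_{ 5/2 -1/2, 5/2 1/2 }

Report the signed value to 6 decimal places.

-0.408248  (= −√(1/6))

triangle: 5!×0!×0!/6! = 120/720
(j±m)!: 2!×3!×3!×2!×0!×0! = 144
prefactor² = (2J+1)×Δ×N² = 24
  k=3: −1/(3!×2!×0!×0!×0!×0!) = -1/12
Σ = -1/12  ⇒  CG² = 24×(-1/12)² = 1/6
CG = −√(1/6) = -0.408248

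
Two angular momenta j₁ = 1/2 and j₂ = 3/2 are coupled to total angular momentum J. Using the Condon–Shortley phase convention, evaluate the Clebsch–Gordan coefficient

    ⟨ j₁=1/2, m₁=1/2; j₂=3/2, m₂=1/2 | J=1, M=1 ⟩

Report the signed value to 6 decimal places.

triangle: 1!·0!·2!/4! = 2/24
(j±m)!: 1!·0!·2!·1!·2!·0! = 4
prefactor² = (2J+1)·Δ·N² = 1
  k=0: +1/(0!·1!·0!·2!·0!·0!) = 1/2
Σ = 1/2  ⇒  CG² = 1·1/2² = 1/4
CG = +√(1/4) = +0.500000

+0.500000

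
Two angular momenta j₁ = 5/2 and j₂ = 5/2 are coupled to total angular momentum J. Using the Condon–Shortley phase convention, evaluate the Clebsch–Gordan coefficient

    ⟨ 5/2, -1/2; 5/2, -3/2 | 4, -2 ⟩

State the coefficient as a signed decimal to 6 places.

+0.422577  (= +√(5/28))

triangle: 1!*4!*4!/10! = 576/3628800
(j±m)!: 2!*3!*1!*4!*2!*6! = 414720
prefactor² = (2J+1)*Δ*N² = 20736/35
  k=0: +1/(0!*1!*3!*1!*1!*3!) = 1/36
  k=1: −1/(1!*0!*2!*0!*2!*4!) = -1/96
Σ = 5/288  ⇒  CG² = 20736/35*5/288² = 5/28
CG = +√(5/28) = +0.422577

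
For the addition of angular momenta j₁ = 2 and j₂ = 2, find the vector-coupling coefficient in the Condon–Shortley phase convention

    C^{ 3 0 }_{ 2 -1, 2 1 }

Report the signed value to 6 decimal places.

j₁+j₂−J=1  J+j₁−j₂=3  J−j₁+j₂=3  j₁+j₂+J+1=8
(j₁±m₁, j₂±m₂, J±M) = (1,3,3,1,3,3)
P² = 81/10
sum k=0..1:
  [0] +1/36 = 1/36
  [1] −1/4 = -1/4
S = -2/9
C² = P²·S² = 2/5 ; C = -0.632456

−√(2/5) = -0.632456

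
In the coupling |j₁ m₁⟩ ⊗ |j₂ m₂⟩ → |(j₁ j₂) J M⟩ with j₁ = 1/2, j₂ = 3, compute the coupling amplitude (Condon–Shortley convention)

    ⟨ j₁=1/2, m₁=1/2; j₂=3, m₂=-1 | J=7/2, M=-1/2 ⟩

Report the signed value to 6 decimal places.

+0.654654

triangle: 0!×1!×6!/8! = 720/40320
(j±m)!: 1!×0!×2!×4!×3!×4! = 6912
prefactor² = (2J+1)×Δ×N² = 6912/7
  k=0: +1/(0!×0!×0!×2!×1!×4!) = 1/48
Σ = 1/48  ⇒  CG² = 6912/7×1/48² = 3/7
CG = +√(3/7) = +0.654654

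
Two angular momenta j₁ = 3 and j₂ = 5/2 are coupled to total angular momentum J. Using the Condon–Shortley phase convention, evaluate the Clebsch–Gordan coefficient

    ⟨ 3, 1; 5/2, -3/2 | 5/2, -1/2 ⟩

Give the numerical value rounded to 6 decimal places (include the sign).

√[6·3!3!2!/9! · 4!2!1!4!2!3!] = √(576/35)
  +(−1)^0/∏(0,3,2,1,1,1)! = 1/12  (running 1/12)
  +(−1)^1/∏(1,2,1,0,2,2)! = -1/8  (running -1/24)
⟨..|..⟩ = √(576/35)·(-1/24) = -0.169031

-0.169031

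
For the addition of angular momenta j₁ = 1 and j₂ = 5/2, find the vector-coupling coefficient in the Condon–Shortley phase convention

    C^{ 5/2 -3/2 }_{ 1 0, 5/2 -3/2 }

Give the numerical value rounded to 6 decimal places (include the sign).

triangle: 1!×1!×4!/7! = 24/5040
(j±m)!: 1!×1!×1!×4!×1!×4! = 576
prefactor² = (2J+1)×Δ×N² = 576/35
  k=0: +1/(0!×1!×1!×1!×0!×3!) = 1/6
  k=1: −1/(1!×0!×0!×0!×1!×4!) = -1/24
Σ = 1/8  ⇒  CG² = 576/35×1/8² = 9/35
CG = +√(9/35) = +0.507093

+0.507093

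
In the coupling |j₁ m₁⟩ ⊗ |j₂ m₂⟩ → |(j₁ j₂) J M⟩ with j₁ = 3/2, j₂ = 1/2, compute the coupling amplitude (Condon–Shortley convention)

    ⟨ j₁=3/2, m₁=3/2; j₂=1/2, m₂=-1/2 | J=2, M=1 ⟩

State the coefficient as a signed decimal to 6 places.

+0.500000  (= +√(1/4))

j₁+j₂−J=0  J+j₁−j₂=3  J−j₁+j₂=1  j₁+j₂+J+1=5
(j₁±m₁, j₂±m₂, J±M) = (3,0,0,1,3,1)
P² = 9
sum k=0..0:
  [0] +1/6 = 1/6
S = 1/6
C² = P²·S² = 1/4 ; C = +0.500000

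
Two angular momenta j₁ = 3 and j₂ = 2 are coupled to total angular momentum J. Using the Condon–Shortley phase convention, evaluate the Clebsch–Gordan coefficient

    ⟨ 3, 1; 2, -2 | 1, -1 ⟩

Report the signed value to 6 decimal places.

+√(1/35) ≈ +0.169031

triangle: 4!×2!×0!/7! = 48/5040
(j±m)!: 4!×2!×0!×4!×0!×2! = 2304
prefactor² = (2J+1)×Δ×N² = 2304/35
  k=0: +1/(0!×4!×2!×0!×0!×0!) = 1/48
Σ = 1/48  ⇒  CG² = 2304/35×1/48² = 1/35
CG = +√(1/35) = +0.169031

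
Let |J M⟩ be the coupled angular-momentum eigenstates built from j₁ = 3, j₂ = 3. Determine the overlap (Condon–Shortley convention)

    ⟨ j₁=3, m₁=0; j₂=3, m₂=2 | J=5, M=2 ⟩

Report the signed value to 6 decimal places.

-0.577350

j₁+j₂−J=1  J+j₁−j₂=5  J−j₁+j₂=5  j₁+j₂+J+1=12
(j₁±m₁, j₂±m₂, J±M) = (3,3,5,1,7,3)
P² = 43200
sum k=0..1:
  [0] +1/1440 = 1/1440
  [1] −1/288 = -1/288
S = -1/360
C² = P²·S² = 1/3 ; C = -0.577350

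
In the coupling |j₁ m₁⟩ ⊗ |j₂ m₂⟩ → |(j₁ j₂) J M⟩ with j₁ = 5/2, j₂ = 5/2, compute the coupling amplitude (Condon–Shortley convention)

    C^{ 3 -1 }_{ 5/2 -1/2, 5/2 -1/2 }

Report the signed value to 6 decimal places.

√[7·2!3!3!/9! · 2!3!2!3!2!4!] = √(48/5)
  +(−1)^0/∏(0,2,3,2,0,1)! = 1/24  (running 1/24)
  +(−1)^1/∏(1,1,2,1,1,2)! = -1/4  (running -5/24)
  +(−1)^2/∏(2,0,1,0,2,3)! = 1/24  (running -1/6)
⟨..|..⟩ = √(48/5)·(-1/6) = -0.516398

−√(4/15) ≈ -0.516398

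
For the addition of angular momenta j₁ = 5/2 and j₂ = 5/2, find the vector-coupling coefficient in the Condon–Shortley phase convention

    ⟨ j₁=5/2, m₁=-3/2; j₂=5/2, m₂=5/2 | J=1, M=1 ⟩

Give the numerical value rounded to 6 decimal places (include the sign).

triangle: 4!*1!*1!/7! = 24/5040
(j±m)!: 1!*4!*5!*0!*2!*0! = 5760
prefactor² = (2J+1)*Δ*N² = 576/7
  k=4: +1/(4!*0!*0!*1!*1!*0!) = 1/24
Σ = 1/24  ⇒  CG² = 576/7*1/24² = 1/7
CG = +√(1/7) = +0.377964

+√(1/7) ≈ +0.377964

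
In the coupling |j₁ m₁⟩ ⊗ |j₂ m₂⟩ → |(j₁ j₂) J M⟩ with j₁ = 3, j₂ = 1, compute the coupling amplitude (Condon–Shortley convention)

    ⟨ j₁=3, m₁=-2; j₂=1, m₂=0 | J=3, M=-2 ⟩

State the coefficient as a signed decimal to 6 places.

−√(1/3) ≈ -0.577350

j₁+j₂−J=1  J+j₁−j₂=5  J−j₁+j₂=1  j₁+j₂+J+1=8
(j₁±m₁, j₂±m₂, J±M) = (1,5,1,1,1,5)
P² = 300
sum k=0..1:
  [0] +1/120 = 1/120
  [1] −1/24 = -1/24
S = -1/30
C² = P²·S² = 1/3 ; C = -0.577350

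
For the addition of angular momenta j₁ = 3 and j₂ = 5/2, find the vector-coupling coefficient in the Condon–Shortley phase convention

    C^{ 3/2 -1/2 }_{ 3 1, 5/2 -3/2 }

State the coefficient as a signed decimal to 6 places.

-0.483046

j₁+j₂−J=4  J+j₁−j₂=2  J−j₁+j₂=1  j₁+j₂+J+1=8
(j₁±m₁, j₂±m₂, J±M) = (4,2,1,4,1,2)
P² = 384/35
sum k=0..1:
  [0] +1/48 = 1/48
  [1] −1/6 = -1/6
S = -7/48
C² = P²·S² = 7/30 ; C = -0.483046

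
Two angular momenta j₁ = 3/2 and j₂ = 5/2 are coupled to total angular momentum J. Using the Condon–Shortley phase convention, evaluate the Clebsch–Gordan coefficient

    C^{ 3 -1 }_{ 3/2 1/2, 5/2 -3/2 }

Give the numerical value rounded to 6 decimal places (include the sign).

+0.639010

triangle: 1!×2!×4!/8! = 48/40320
(j±m)!: 2!×1!×1!×4!×2!×4! = 2304
prefactor² = (2J+1)×Δ×N² = 96/5
  k=0: +1/(0!×1!×1!×1!×1!×3!) = 1/6
  k=1: −1/(1!×0!×0!×0!×2!×4!) = -1/48
Σ = 7/48  ⇒  CG² = 96/5×7/48² = 49/120
CG = +√(49/120) = +0.639010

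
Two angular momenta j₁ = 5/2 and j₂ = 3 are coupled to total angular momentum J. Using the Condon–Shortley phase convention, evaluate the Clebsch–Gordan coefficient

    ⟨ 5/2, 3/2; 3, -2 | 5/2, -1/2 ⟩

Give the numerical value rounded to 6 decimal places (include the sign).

j₁+j₂−J=3  J+j₁−j₂=2  J−j₁+j₂=3  j₁+j₂+J+1=9
(j₁±m₁, j₂±m₂, J±M) = (4,1,1,5,2,3)
P² = 288/7
sum k=0..1:
  [0] +1/12 = 1/12
  [1] −1/24 = -1/24
S = 1/24
C² = P²·S² = 1/14 ; C = +0.267261

+0.267261  (= +√(1/14))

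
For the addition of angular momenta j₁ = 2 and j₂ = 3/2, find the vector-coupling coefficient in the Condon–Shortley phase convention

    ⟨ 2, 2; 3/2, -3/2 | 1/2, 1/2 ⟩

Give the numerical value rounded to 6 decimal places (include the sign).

√[2·3!1!0!/5! · 4!0!0!3!1!0!] = √(72/5)
  +(−1)^0/∏(0,3,0,0,1,0)! = 1/6  (running 1/6)
⟨..|..⟩ = √(72/5)·(1/6) = +0.632456

+√(2/5) ≈ +0.632456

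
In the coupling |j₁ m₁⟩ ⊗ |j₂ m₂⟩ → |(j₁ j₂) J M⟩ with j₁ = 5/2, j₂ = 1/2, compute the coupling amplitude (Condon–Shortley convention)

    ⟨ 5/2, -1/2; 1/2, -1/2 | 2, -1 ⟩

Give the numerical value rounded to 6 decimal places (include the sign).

triangle: 1!×4!×0!/6! = 24/720
(j±m)!: 2!×3!×0!×1!×1!×3! = 72
prefactor² = (2J+1)×Δ×N² = 12
  k=0: +1/(0!×1!×3!×0!×1!×0!) = 1/6
Σ = 1/6  ⇒  CG² = 12×1/6² = 1/3
CG = +√(1/3) = +0.577350

+√(1/3) ≈ +0.577350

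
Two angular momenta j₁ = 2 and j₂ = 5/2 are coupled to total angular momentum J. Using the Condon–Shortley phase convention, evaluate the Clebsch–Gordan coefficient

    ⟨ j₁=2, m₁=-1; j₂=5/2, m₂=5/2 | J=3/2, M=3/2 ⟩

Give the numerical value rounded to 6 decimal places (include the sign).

−√(2/7) = -0.534522

j₁+j₂−J=3  J+j₁−j₂=1  J−j₁+j₂=2  j₁+j₂+J+1=7
(j₁±m₁, j₂±m₂, J±M) = (1,3,5,0,3,0)
P² = 288/7
sum k=3..3:
  [3] −1/12 = -1/12
S = -1/12
C² = P²·S² = 2/7 ; C = -0.534522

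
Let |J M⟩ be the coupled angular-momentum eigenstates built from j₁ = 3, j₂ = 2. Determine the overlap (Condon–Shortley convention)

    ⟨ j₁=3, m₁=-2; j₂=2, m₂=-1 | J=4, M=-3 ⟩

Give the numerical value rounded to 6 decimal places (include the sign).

-0.223607  (= −√(1/20))

√[9·1!5!3!/10! · 1!5!1!3!1!7!] = √(6480)
  +(−1)^0/∏(0,1,5,1,0,2)! = 1/240  (running 1/240)
  +(−1)^1/∏(1,0,4,0,1,3)! = -1/144  (running -1/360)
⟨..|..⟩ = √(6480)·(-1/360) = -0.223607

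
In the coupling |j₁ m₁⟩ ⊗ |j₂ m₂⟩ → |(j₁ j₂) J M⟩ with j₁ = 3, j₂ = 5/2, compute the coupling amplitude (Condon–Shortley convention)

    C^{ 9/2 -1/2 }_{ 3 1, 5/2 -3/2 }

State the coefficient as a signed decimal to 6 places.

triangle: 1!·5!·4!/11! = 2880/39916800
(j±m)!: 4!·2!·1!·4!·4!·5! = 3317760
prefactor² = (2J+1)·Δ·N² = 184320/77
  k=0: +1/(0!·1!·2!·1!·3!·3!) = 1/72
  k=1: −1/(1!·0!·1!·0!·4!·4!) = -1/576
Σ = 7/576  ⇒  CG² = 184320/77·7/576² = 35/99
CG = +√(35/99) = +0.594588

+0.594588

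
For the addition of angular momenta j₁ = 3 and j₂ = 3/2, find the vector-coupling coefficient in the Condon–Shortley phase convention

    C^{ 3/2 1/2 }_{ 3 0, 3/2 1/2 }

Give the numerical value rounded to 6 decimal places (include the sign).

√[4·3!3!0!/7! · 3!3!2!1!2!1!] = √(144/35)
  +(−1)^2/∏(2,1,1,0,2,0)! = 1/4  (running 1/4)
⟨..|..⟩ = √(144/35)·(1/4) = +0.507093

+√(9/35) = +0.507093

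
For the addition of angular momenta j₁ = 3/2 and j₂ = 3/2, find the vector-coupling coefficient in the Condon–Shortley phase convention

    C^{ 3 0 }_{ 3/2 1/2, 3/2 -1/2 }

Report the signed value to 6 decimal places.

+√(9/20) ≈ +0.670820

√[7·0!3!3!/7! · 2!1!1!2!3!3!] = √(36/5)
  +(−1)^0/∏(0,0,1,1,2,2)! = 1/4  (running 1/4)
⟨..|..⟩ = √(36/5)·(1/4) = +0.670820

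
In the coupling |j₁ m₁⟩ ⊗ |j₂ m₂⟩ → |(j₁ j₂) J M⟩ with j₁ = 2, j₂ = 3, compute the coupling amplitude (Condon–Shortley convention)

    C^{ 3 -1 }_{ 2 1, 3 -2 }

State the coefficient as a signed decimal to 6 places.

j₁+j₂−J=2  J+j₁−j₂=2  J−j₁+j₂=4  j₁+j₂+J+1=9
(j₁±m₁, j₂±m₂, J±M) = (3,1,1,5,2,4)
P² = 64
sum k=0..1:
  [0] +1/12 = 1/12
  [1] −1/48 = -1/48
S = 1/16
C² = P²·S² = 1/4 ; C = +0.500000

+0.500000  (= +√(1/4))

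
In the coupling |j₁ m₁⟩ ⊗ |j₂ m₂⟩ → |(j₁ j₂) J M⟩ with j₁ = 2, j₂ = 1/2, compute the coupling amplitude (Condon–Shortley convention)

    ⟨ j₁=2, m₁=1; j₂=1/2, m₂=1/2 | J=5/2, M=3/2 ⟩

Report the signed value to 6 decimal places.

triangle: 0!*4!*1!/6! = 24/720
(j±m)!: 3!*1!*1!*0!*4!*1! = 144
prefactor² = (2J+1)*Δ*N² = 144/5
  k=0: +1/(0!*0!*1!*1!*3!*0!) = 1/6
Σ = 1/6  ⇒  CG² = 144/5*1/6² = 4/5
CG = +√(4/5) = +0.894427

+√(4/5) = +0.894427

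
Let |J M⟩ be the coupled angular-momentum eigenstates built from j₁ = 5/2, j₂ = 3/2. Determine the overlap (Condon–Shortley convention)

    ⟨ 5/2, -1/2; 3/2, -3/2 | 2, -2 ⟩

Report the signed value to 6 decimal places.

triangle: 2!×3!×1!/7! = 12/5040
(j±m)!: 2!×3!×0!×3!×0!×4! = 1728
prefactor² = (2J+1)×Δ×N² = 144/7
  k=0: +1/(0!×2!×3!×0!×0!×1!) = 1/12
Σ = 1/12  ⇒  CG² = 144/7×1/12² = 1/7
CG = +√(1/7) = +0.377964

+0.377964  (= +√(1/7))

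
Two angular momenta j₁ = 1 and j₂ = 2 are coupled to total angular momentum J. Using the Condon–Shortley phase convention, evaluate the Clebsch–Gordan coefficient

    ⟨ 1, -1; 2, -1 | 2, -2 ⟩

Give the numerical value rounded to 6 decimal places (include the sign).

triangle: 1!·1!·3!/6! = 6/720
(j±m)!: 0!·2!·1!·3!·0!·4! = 288
prefactor² = (2J+1)·Δ·N² = 12
  k=1: −1/(1!·0!·1!·0!·0!·3!) = -1/6
Σ = -1/6  ⇒  CG² = 12·(-1/6)² = 1/3
CG = −√(1/3) = -0.577350

-0.577350  (= −√(1/3))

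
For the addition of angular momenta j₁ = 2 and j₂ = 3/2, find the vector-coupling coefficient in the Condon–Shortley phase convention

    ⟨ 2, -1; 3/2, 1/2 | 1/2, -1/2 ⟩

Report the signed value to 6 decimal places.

+√(3/10) ≈ +0.547723

triangle: 3!×1!×0!/5! = 6/120
(j±m)!: 1!×3!×2!×1!×0!×1! = 12
prefactor² = (2J+1)×Δ×N² = 6/5
  k=2: +1/(2!×1!×1!×0!×0!×0!) = 1/2
Σ = 1/2  ⇒  CG² = 6/5×1/2² = 3/10
CG = +√(3/10) = +0.547723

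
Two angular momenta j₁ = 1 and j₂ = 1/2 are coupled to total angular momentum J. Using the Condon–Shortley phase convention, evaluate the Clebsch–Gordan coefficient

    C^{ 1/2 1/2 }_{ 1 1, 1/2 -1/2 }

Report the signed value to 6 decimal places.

triangle: 1!*1!*0!/3! = 1/6
(j±m)!: 2!*0!*0!*1!*1!*0! = 2
prefactor² = (2J+1)*Δ*N² = 2/3
  k=0: +1/(0!*1!*0!*0!*1!*0!) = 1
Σ = 1  ⇒  CG² = 2/3*1² = 2/3
CG = +√(2/3) = +0.816497

+0.816497  (= +√(2/3))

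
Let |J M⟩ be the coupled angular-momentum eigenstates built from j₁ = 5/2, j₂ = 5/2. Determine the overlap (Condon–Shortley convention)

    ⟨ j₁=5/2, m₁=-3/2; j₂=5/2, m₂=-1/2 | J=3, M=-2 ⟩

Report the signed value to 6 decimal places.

j₁+j₂−J=2  J+j₁−j₂=3  J−j₁+j₂=3  j₁+j₂+J+1=9
(j₁±m₁, j₂±m₂, J±M) = (1,4,2,3,1,5)
P² = 48
sum k=1..2:
  [1] −1/12 = -1/12
  [2] +1/24 = 1/24
S = -1/24
C² = P²·S² = 1/12 ; C = -0.288675

-0.288675  (= −√(1/12))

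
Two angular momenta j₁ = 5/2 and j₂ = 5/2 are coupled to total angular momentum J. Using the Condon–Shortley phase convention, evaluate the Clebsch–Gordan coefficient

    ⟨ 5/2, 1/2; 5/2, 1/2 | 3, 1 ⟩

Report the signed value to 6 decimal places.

j₁+j₂−J=2  J+j₁−j₂=3  J−j₁+j₂=3  j₁+j₂+J+1=9
(j₁±m₁, j₂±m₂, J±M) = (3,2,3,2,4,2)
P² = 48/5
sum k=0..2:
  [0] +1/24 = 1/24
  [1] −1/4 = -1/4
  [2] +1/24 = 1/24
S = -1/6
C² = P²·S² = 4/15 ; C = -0.516398

−√(4/15) ≈ -0.516398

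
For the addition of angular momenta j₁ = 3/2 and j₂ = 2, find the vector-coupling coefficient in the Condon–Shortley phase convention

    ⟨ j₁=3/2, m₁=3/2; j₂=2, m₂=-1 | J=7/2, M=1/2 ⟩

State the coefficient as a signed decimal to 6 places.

+√(4/35) ≈ +0.338062

triangle: 0!*3!*4!/8! = 144/40320
(j±m)!: 3!*0!*1!*3!*4!*3! = 5184
prefactor² = (2J+1)*Δ*N² = 5184/35
  k=0: +1/(0!*0!*0!*1!*3!*3!) = 1/36
Σ = 1/36  ⇒  CG² = 5184/35*1/36² = 4/35
CG = +√(4/35) = +0.338062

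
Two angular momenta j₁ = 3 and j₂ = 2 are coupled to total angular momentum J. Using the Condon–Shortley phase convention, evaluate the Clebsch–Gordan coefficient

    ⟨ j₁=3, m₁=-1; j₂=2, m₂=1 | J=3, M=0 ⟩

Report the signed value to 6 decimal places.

+0.182574  (= +√(1/30))

√[7·2!4!2!/9! · 2!4!3!1!3!3!] = √(96/5)
  +(−1)^1/∏(1,1,3,2,1,0)! = -1/12  (running -1/12)
  +(−1)^2/∏(2,0,2,1,2,1)! = 1/8  (running 1/24)
⟨..|..⟩ = √(96/5)·(1/24) = +0.182574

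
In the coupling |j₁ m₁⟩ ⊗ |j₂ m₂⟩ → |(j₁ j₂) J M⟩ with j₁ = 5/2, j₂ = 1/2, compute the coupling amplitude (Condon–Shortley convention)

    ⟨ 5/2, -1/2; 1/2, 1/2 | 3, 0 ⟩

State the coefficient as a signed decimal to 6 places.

triangle: 0!·5!·1!/7! = 120/5040
(j±m)!: 2!·3!·1!·0!·3!·3! = 432
prefactor² = (2J+1)·Δ·N² = 72
  k=0: +1/(0!·0!·3!·1!·2!·0!) = 1/12
Σ = 1/12  ⇒  CG² = 72·1/12² = 1/2
CG = +√(1/2) = +0.707107

+√(1/2) ≈ +0.707107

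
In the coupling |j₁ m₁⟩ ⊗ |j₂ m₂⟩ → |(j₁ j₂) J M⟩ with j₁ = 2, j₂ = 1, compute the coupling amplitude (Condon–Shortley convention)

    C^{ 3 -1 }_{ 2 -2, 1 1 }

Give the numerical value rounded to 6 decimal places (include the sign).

+0.258199

√[7·0!4!2!/7! · 0!4!2!0!2!4!] = √(768/5)
  +(−1)^0/∏(0,0,4,2,0,0)! = 1/48  (running 1/48)
⟨..|..⟩ = √(768/5)·(1/48) = +0.258199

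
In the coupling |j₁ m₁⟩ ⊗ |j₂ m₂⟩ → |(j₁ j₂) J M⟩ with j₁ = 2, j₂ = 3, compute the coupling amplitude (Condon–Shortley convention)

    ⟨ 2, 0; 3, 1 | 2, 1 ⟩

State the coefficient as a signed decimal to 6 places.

j₁+j₂−J=3  J+j₁−j₂=1  J−j₁+j₂=3  j₁+j₂+J+1=8
(j₁±m₁, j₂±m₂, J±M) = (2,2,4,2,3,1)
P² = 36/7
sum k=1..2:
  [1] −1/12 = -1/12
  [2] +1/4 = 1/4
S = 1/6
C² = P²·S² = 1/7 ; C = +0.377964

+0.377964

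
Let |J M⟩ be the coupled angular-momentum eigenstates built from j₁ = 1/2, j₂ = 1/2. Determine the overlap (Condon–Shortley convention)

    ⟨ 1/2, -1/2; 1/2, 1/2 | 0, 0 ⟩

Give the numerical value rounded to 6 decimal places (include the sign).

−√(1/2) ≈ -0.707107

j₁+j₂−J=1  J+j₁−j₂=0  J−j₁+j₂=0  j₁+j₂+J+1=2
(j₁±m₁, j₂±m₂, J±M) = (0,1,1,0,0,0)
P² = 1/2
sum k=1..1:
  [1] −1/1 = -1
S = -1
C² = P²·S² = 1/2 ; C = -0.707107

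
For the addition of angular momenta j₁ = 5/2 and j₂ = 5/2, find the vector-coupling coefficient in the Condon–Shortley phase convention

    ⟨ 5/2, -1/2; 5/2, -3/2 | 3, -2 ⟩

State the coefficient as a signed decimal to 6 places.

√[7·2!3!3!/9! · 2!3!1!4!1!5!] = √(48)
  +(−1)^0/∏(0,2,3,1,0,2)! = 1/24  (running 1/24)
  +(−1)^1/∏(1,1,2,0,1,3)! = -1/12  (running -1/24)
⟨..|..⟩ = √(48)·(-1/24) = -0.288675

-0.288675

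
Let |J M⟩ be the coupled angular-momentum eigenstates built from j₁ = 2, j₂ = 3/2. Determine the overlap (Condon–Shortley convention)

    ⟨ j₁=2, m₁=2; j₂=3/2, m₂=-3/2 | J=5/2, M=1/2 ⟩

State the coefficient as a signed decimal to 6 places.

+√(6/35) = +0.414039

j₁+j₂−J=1  J+j₁−j₂=3  J−j₁+j₂=2  j₁+j₂+J+1=7
(j₁±m₁, j₂±m₂, J±M) = (4,0,0,3,3,2)
P² = 864/35
sum k=0..0:
  [0] +1/12 = 1/12
S = 1/12
C² = P²·S² = 6/35 ; C = +0.414039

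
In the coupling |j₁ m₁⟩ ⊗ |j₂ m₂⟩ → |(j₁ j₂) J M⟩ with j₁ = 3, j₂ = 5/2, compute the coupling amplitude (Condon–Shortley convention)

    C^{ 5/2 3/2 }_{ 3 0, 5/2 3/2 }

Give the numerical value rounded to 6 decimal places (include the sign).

triangle: 3!·3!·2!/9! = 72/362880
(j±m)!: 3!·3!·4!·1!·4!·1! = 20736
prefactor² = (2J+1)·Δ·N² = 864/35
  k=2: +1/(2!·1!·1!·2!·2!·0!) = 1/8
  k=3: −1/(3!·0!·0!·1!·3!·1!) = -1/36
Σ = 7/72  ⇒  CG² = 864/35·7/72² = 7/30
CG = +√(7/30) = +0.483046

+√(7/30) = +0.483046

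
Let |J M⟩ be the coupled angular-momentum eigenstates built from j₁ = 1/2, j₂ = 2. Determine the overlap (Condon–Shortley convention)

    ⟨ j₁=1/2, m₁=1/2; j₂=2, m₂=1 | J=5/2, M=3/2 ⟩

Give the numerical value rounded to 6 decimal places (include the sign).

+0.894427  (= +√(4/5))

√[6·0!1!4!/6! · 1!0!3!1!4!1!] = √(144/5)
  +(−1)^0/∏(0,0,0,3,1,1)! = 1/6  (running 1/6)
⟨..|..⟩ = √(144/5)·(1/6) = +0.894427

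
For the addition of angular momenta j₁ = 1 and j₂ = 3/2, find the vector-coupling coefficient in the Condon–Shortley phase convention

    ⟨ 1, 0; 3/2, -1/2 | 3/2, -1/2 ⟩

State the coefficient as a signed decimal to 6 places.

+√(1/15) = +0.258199

√[4·1!1!2!/5! · 1!1!1!2!1!2!] = √(4/15)
  +(−1)^0/∏(0,1,1,1,0,1)! = 1  (running 1)
  +(−1)^1/∏(1,0,0,0,1,2)! = -1/2  (running 1/2)
⟨..|..⟩ = √(4/15)·(1/2) = +0.258199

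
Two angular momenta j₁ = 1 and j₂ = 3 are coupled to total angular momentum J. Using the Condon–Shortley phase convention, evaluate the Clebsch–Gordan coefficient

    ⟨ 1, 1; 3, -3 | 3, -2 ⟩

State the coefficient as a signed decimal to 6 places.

+√(1/4) = +0.500000

triangle: 1!*1!*5!/8! = 120/40320
(j±m)!: 2!*0!*0!*6!*1!*5! = 172800
prefactor² = (2J+1)*Δ*N² = 3600
  k=0: +1/(0!*1!*0!*0!*1!*5!) = 1/120
Σ = 1/120  ⇒  CG² = 3600*1/120² = 1/4
CG = +√(1/4) = +0.500000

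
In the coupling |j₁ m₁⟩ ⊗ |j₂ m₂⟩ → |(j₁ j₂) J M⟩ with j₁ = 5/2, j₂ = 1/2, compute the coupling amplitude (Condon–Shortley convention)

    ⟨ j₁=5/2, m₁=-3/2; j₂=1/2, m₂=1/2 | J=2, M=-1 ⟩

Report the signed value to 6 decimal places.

triangle: 1!*4!*0!/6! = 24/720
(j±m)!: 1!*4!*1!*0!*1!*3! = 144
prefactor² = (2J+1)*Δ*N² = 24
  k=1: −1/(1!*0!*3!*0!*1!*0!) = -1/6
Σ = -1/6  ⇒  CG² = 24*(-1/6)² = 2/3
CG = −√(2/3) = -0.816497

-0.816497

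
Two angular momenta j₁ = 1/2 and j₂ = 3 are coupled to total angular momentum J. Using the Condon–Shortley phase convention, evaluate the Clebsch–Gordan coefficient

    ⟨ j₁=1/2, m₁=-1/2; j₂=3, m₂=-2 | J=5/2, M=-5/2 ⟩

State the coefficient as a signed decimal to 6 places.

−√(1/7) = -0.377964

√[6·1!0!5!/7! · 0!1!1!5!0!5!] = √(14400/7)
  +(−1)^1/∏(1,0,0,0,0,5)! = -1/120  (running -1/120)
⟨..|..⟩ = √(14400/7)·(-1/120) = -0.377964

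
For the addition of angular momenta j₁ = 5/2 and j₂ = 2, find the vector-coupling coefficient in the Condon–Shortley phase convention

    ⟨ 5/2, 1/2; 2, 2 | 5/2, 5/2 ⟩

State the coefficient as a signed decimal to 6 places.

j₁+j₂−J=2  J+j₁−j₂=3  J−j₁+j₂=2  j₁+j₂+J+1=8
(j₁±m₁, j₂±m₂, J±M) = (3,2,4,0,5,0)
P² = 864/7
sum k=2..2:
  [2] +1/24 = 1/24
S = 1/24
C² = P²·S² = 3/14 ; C = +0.462910

+√(3/14) ≈ +0.462910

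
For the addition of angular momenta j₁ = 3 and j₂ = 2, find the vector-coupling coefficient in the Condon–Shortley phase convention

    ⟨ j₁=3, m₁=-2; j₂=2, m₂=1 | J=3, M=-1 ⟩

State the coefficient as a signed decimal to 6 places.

+√(1/4) ≈ +0.500000

√[7·2!4!2!/9! · 1!5!3!1!2!4!] = √(64)
  +(−1)^1/∏(1,1,4,2,0,0)! = -1/48  (running -1/48)
  +(−1)^2/∏(2,0,3,1,1,1)! = 1/12  (running 1/16)
⟨..|..⟩ = √(64)·(1/16) = +0.500000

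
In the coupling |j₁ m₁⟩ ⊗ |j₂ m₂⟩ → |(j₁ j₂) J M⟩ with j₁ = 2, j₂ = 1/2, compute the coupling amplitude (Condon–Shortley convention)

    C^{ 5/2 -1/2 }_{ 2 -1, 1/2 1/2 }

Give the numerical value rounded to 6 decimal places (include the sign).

+0.632456  (= +√(2/5))

√[6·0!4!1!/6! · 1!3!1!0!2!3!] = √(72/5)
  +(−1)^0/∏(0,0,3,1,1,0)! = 1/6  (running 1/6)
⟨..|..⟩ = √(72/5)·(1/6) = +0.632456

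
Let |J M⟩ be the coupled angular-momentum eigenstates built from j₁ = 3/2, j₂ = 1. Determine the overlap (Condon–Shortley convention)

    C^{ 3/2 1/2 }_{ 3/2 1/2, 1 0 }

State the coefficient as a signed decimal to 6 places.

+√(1/15) = +0.258199

√[4·1!2!1!/5! · 2!1!1!1!2!1!] = √(4/15)
  +(−1)^0/∏(0,1,1,1,1,0)! = 1  (running 1)
  +(−1)^1/∏(1,0,0,0,2,1)! = -1/2  (running 1/2)
⟨..|..⟩ = √(4/15)·(1/2) = +0.258199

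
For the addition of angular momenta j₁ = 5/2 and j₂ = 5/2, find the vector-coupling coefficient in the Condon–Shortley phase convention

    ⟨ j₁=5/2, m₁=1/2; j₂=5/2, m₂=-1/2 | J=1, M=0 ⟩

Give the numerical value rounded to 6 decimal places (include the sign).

triangle: 4!*1!*1!/7! = 24/5040
(j±m)!: 3!*2!*2!*3!*1!*1! = 144
prefactor² = (2J+1)*Δ*N² = 72/35
  k=1: −1/(1!*3!*1!*1!*0!*0!) = -1/6
  k=2: +1/(2!*2!*0!*0!*1!*1!) = 1/4
Σ = 1/12  ⇒  CG² = 72/35*1/12² = 1/70
CG = +√(1/70) = +0.119523

+0.119523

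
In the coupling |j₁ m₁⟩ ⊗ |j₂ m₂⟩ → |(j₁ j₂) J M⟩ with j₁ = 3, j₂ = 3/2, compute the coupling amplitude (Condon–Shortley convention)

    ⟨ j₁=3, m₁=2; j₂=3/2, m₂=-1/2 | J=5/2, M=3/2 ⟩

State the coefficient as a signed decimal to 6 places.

√[6·2!4!1!/8! · 5!1!1!2!4!1!] = √(288/7)
  +(−1)^0/∏(0,2,1,1,3,0)! = 1/12  (running 1/12)
  +(−1)^1/∏(1,1,0,0,4,1)! = -1/24  (running 1/24)
⟨..|..⟩ = √(288/7)·(1/24) = +0.267261

+√(1/14) = +0.267261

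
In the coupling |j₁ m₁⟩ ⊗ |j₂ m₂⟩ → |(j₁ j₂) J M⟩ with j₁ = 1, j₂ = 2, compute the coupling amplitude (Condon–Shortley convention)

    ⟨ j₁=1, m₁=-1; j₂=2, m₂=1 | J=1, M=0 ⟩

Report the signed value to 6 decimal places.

j₁+j₂−J=2  J+j₁−j₂=0  J−j₁+j₂=2  j₁+j₂+J+1=5
(j₁±m₁, j₂±m₂, J±M) = (0,2,3,1,1,1)
P² = 6/5
sum k=2..2:
  [2] +1/2 = 1/2
S = 1/2
C² = P²·S² = 3/10 ; C = +0.547723

+0.547723  (= +√(3/10))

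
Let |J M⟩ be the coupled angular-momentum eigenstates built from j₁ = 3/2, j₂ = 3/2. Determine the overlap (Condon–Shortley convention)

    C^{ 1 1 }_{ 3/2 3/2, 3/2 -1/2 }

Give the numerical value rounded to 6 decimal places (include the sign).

j₁+j₂−J=2  J+j₁−j₂=1  J−j₁+j₂=1  j₁+j₂+J+1=5
(j₁±m₁, j₂±m₂, J±M) = (3,0,1,2,2,0)
P² = 6/5
sum k=0..0:
  [0] +1/2 = 1/2
S = 1/2
C² = P²·S² = 3/10 ; C = +0.547723

+0.547723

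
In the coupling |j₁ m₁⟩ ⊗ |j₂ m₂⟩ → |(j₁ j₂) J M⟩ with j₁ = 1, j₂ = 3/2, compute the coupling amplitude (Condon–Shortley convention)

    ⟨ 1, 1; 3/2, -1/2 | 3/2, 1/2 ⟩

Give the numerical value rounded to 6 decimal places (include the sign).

+0.730297

j₁+j₂−J=1  J+j₁−j₂=1  J−j₁+j₂=2  j₁+j₂+J+1=5
(j₁±m₁, j₂±m₂, J±M) = (2,0,1,2,2,1)
P² = 8/15
sum k=0..0:
  [0] +1/1 = 1
S = 1
C² = P²·S² = 8/15 ; C = +0.730297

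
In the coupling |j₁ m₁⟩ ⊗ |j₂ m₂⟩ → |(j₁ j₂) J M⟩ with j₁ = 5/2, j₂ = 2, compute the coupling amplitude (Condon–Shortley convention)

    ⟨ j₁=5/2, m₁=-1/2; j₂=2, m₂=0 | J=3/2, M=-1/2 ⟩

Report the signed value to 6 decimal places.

j₁+j₂−J=3  J+j₁−j₂=2  J−j₁+j₂=1  j₁+j₂+J+1=7
(j₁±m₁, j₂±m₂, J±M) = (2,3,2,2,1,2)
P² = 32/35
sum k=1..2:
  [1] −1/4 = -1/4
  [2] +1/2 = 1/2
S = 1/4
C² = P²·S² = 2/35 ; C = +0.239046

+0.239046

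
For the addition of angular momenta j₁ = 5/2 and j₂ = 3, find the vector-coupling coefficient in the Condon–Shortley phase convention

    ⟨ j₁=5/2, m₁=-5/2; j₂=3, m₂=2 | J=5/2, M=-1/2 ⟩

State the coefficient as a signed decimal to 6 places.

j₁+j₂−J=3  J+j₁−j₂=2  J−j₁+j₂=3  j₁+j₂+J+1=9
(j₁±m₁, j₂±m₂, J±M) = (0,5,5,1,2,3)
P² = 1440/7
sum k=3..3:
  [3] −1/24 = -1/24
S = -1/24
C² = P²·S² = 5/14 ; C = -0.597614

−√(5/14) ≈ -0.597614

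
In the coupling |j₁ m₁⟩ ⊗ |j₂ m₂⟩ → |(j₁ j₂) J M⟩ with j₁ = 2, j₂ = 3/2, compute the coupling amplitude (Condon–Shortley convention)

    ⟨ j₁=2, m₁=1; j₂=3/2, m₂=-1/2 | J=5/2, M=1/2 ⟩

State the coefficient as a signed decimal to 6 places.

j₁+j₂−J=1  J+j₁−j₂=3  J−j₁+j₂=2  j₁+j₂+J+1=7
(j₁±m₁, j₂±m₂, J±M) = (3,1,1,2,3,2)
P² = 72/35
sum k=0..1:
  [0] +1/2 = 1/2
  [1] −1/12 = -1/12
S = 5/12
C² = P²·S² = 5/14 ; C = +0.597614

+√(5/14) ≈ +0.597614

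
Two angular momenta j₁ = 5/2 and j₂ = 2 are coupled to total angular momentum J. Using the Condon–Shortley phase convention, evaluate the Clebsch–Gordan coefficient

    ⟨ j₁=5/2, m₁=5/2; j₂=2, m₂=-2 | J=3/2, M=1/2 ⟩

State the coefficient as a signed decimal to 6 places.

triangle: 3!×2!×1!/7! = 12/5040
(j±m)!: 5!×0!×0!×4!×2!×1! = 5760
prefactor² = (2J+1)×Δ×N² = 384/7
  k=0: +1/(0!×3!×0!×0!×2!×1!) = 1/12
Σ = 1/12  ⇒  CG² = 384/7×1/12² = 8/21
CG = +√(8/21) = +0.617213

+0.617213  (= +√(8/21))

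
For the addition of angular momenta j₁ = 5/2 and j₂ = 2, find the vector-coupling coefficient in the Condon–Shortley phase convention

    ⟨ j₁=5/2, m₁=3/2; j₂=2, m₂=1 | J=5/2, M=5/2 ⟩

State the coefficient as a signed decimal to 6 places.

√[6·2!3!2!/8! · 4!1!3!1!5!0!] = √(432/7)
  +(−1)^1/∏(1,1,0,2,3,0)! = -1/12  (running -1/12)
⟨..|..⟩ = √(432/7)·(-1/12) = -0.654654

−√(3/7) = -0.654654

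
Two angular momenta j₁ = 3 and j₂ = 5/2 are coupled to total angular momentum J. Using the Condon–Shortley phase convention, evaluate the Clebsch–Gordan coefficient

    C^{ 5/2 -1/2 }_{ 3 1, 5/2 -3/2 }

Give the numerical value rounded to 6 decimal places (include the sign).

j₁+j₂−J=3  J+j₁−j₂=3  J−j₁+j₂=2  j₁+j₂+J+1=9
(j₁±m₁, j₂±m₂, J±M) = (4,2,1,4,2,3)
P² = 576/35
sum k=0..1:
  [0] +1/12 = 1/12
  [1] −1/8 = -1/8
S = -1/24
C² = P²·S² = 1/35 ; C = -0.169031

−√(1/35) = -0.169031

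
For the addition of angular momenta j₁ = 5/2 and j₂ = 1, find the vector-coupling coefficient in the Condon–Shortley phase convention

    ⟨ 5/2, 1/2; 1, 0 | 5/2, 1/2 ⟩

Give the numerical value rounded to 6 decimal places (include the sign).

j₁+j₂−J=1  J+j₁−j₂=4  J−j₁+j₂=1  j₁+j₂+J+1=7
(j₁±m₁, j₂±m₂, J±M) = (3,2,1,1,3,2)
P² = 144/35
sum k=0..1:
  [0] +1/4 = 1/4
  [1] −1/6 = -1/6
S = 1/12
C² = P²·S² = 1/35 ; C = +0.169031

+0.169031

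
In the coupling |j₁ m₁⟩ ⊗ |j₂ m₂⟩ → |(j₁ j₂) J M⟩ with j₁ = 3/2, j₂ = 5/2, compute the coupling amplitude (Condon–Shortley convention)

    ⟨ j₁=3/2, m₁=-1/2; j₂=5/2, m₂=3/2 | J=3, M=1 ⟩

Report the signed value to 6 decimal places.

√[7·1!2!4!/8! · 1!2!4!1!4!2!] = √(96/5)
  +(−1)^0/∏(0,1,2,4,0,0)! = 1/48  (running 1/48)
  +(−1)^1/∏(1,0,1,3,1,1)! = -1/6  (running -7/48)
⟨..|..⟩ = √(96/5)·(-7/48) = -0.639010

-0.639010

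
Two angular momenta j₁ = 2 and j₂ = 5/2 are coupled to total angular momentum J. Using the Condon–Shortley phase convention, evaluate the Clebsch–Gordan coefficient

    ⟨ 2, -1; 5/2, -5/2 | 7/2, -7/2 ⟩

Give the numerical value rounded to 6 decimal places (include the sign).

triangle: 1!·3!·4!/9! = 144/362880
(j±m)!: 1!·3!·0!·5!·0!·7! = 3628800
prefactor² = (2J+1)·Δ·N² = 11520
  k=0: +1/(0!·1!·3!·0!·0!·4!) = 1/144
Σ = 1/144  ⇒  CG² = 11520·1/144² = 5/9
CG = +√(5/9) = +0.745356

+0.745356  (= +√(5/9))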